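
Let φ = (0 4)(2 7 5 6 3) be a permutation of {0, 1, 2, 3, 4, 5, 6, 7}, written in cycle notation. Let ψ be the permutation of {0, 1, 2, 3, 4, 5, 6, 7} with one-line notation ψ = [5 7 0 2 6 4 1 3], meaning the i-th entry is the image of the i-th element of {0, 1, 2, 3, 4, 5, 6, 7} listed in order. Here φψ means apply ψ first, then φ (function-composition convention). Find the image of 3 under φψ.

7

ψ(3) = 2, then φ(2) = 7; composing gives (φψ)(3) = 7.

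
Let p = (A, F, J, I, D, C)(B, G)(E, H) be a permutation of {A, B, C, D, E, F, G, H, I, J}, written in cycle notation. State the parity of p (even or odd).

The cycle lengths are 6, 2, 2.
A cycle of length ℓ contributes ℓ−1 transpositions, so p is a product of 5 + 1 + 1 = 7 transpositions — odd.

odd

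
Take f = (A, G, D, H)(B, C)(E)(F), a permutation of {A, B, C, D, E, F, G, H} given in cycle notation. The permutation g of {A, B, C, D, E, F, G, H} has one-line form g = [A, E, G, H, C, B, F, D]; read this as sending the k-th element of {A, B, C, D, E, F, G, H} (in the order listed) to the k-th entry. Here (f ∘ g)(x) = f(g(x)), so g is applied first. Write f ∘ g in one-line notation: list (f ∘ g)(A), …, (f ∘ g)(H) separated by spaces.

G E D A B C F H

(f ∘ g)(x) = f(g(x)). Computing each image: f(g(A)) = f(A) = G, f(g(B)) = f(E) = E, f(g(C)) = f(G) = D, f(g(D)) = f(H) = A, f(g(E)) = f(C) = B, f(g(F)) = f(B) = C, f(g(G)) = f(F) = F, f(g(H)) = f(D) = H.
Hence f ∘ g = [G E D A B C F H].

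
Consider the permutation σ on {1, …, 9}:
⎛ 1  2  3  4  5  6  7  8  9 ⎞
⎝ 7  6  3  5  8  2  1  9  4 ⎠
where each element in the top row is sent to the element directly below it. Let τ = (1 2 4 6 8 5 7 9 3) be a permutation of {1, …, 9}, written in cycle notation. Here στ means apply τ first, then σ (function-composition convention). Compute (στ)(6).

(στ)(6) = σ(τ(6)). τ(6) = 8, then σ(8) = 9. So (στ)(6) = 9.

9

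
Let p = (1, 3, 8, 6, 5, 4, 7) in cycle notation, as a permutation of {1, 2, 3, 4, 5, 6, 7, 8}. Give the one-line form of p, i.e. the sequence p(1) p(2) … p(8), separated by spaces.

3 2 8 7 4 5 1 6

Reading each image from the cycles: 1↦3, 2↦2, 3↦8, 4↦7, 5↦4, 6↦5, 7↦1, 8↦6.
Listing these in domain order gives 3 2 8 7 4 5 1 6.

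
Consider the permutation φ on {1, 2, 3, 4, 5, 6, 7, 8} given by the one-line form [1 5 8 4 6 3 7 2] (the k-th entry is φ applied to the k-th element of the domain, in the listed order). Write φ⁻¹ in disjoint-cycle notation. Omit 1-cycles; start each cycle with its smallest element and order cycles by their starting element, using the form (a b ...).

(2 8 3 6 5)

The cycle decomposition of φ is (2 5 6 3 8).
Reversing each cycle (and rotating so the smallest element leads) gives φ⁻¹ = (2 8 3 6 5).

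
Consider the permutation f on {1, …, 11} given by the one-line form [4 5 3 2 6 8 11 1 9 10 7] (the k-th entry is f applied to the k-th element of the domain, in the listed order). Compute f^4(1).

Tracing 1 → 4 → … returns to 1 after 6 steps, so 1 lies in a 6-cycle (1 4 2 5 6 8).
Stepping 4 places around the cycle: 1 → 4 → 2 → 5 → 6.

6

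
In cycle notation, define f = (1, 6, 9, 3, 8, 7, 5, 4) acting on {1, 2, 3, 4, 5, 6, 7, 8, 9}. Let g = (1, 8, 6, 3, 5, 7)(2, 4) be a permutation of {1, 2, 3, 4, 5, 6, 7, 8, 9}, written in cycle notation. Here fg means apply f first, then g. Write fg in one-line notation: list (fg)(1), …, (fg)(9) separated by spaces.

(fg)(x) = g(f(x)). Computing each image: g(f(1)) = g(6) = 3, g(f(2)) = g(2) = 4, g(f(3)) = g(8) = 6, g(f(4)) = g(1) = 8, g(f(5)) = g(4) = 2, g(f(6)) = g(9) = 9, g(f(7)) = g(5) = 7, g(f(8)) = g(7) = 1, g(f(9)) = g(3) = 5.
Hence fg = [3 4 6 8 2 9 7 1 5].

3 4 6 8 2 9 7 1 5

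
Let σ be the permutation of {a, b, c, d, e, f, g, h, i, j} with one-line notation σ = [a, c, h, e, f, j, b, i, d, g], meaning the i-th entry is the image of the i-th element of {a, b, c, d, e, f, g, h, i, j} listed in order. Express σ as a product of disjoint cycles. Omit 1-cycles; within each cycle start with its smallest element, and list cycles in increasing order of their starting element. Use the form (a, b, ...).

Iterating σ from b gives b → c → h → i → d → e → f → j → g → b; that is the 9-cycle (b, c, h, i, d, e, f, j, g).
Repeating from the next unused element and collecting all non-trivial cycles gives (b, c, h, i, d, e, f, j, g).

(b, c, h, i, d, e, f, j, g)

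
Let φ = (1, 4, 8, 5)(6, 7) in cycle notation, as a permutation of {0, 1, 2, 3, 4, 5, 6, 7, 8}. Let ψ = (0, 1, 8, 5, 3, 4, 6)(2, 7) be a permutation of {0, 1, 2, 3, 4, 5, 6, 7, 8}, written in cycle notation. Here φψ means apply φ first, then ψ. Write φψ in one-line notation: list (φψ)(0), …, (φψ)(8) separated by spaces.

1 6 7 4 5 8 2 0 3

(φψ)(x) = ψ(φ(x)). Computing each image: ψ(φ(0)) = ψ(0) = 1, ψ(φ(1)) = ψ(4) = 6, ψ(φ(2)) = ψ(2) = 7, ψ(φ(3)) = ψ(3) = 4, ψ(φ(4)) = ψ(8) = 5, ψ(φ(5)) = ψ(1) = 8, ψ(φ(6)) = ψ(7) = 2, ψ(φ(7)) = ψ(6) = 0, ψ(φ(8)) = ψ(5) = 3.
Hence φψ = [1 6 7 4 5 8 2 0 3].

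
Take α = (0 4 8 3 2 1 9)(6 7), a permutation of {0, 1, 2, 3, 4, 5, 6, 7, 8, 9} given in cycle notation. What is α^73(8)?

1

8 lies in the 7-cycle (0 4 8 3 2 1 9).
Powers repeat with period 7 on this cycle, and 73 mod 7 = 3, so α^73(8) = α^3(8).
Stepping 3 places around the cycle: 8 → 3 → 2 → 1.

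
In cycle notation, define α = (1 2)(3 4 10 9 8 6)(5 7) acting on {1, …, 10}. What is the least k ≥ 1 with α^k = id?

6

The cycle type of α is (6, 2, 2).
The order is lcm(6, 2, 2) = 6.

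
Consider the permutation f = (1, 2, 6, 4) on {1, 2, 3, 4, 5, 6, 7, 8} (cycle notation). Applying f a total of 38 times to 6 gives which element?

6 lies in the 4-cycle (1, 2, 6, 4).
On a 4-cycle, f^4 is the identity, so f^38 = f^2 there (38 ≡ 2 mod 4).
Stepping 2 places around the cycle: 6 → 4 → 1.

1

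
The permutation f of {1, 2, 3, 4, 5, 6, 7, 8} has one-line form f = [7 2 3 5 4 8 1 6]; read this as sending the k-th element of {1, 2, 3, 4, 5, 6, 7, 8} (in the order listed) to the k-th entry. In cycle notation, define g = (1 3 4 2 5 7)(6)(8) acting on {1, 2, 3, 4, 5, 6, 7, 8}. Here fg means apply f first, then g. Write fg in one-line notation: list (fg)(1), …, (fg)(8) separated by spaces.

1 5 4 7 2 8 3 6

(fg)(x) = g(f(x)). Computing each image: g(f(1)) = g(7) = 1, g(f(2)) = g(2) = 5, g(f(3)) = g(3) = 4, g(f(4)) = g(5) = 7, g(f(5)) = g(4) = 2, g(f(6)) = g(8) = 8, g(f(7)) = g(1) = 3, g(f(8)) = g(6) = 6.
Hence fg = [1 5 4 7 2 8 3 6].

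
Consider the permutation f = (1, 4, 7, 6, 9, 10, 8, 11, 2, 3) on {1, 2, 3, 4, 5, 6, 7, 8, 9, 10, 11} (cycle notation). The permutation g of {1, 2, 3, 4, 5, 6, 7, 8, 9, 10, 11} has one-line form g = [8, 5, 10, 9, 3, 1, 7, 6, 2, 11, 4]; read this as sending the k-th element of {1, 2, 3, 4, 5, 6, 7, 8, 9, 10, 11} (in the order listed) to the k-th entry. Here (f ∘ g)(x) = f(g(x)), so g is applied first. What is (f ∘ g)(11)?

First apply g: g(11) = 4, then f(4) = 7. Thus (f ∘ g)(11) = 7.

7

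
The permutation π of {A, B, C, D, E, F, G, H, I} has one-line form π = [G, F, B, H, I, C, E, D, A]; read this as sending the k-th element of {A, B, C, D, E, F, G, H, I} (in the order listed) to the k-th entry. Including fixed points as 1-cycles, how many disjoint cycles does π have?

The cycle decomposition is (A, G, E, I)(B, F, C)(D, H), which has 3 cycles (counting 1-cycles).

3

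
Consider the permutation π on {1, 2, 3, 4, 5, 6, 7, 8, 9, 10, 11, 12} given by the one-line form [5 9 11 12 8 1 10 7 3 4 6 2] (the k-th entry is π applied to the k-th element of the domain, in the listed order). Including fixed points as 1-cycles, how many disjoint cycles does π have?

The cycle decomposition is (1, 5, 8, 7, 10, 4, 12, 2, 9, 3, 11, 6), which has 1 cycle (counting 1-cycles).

1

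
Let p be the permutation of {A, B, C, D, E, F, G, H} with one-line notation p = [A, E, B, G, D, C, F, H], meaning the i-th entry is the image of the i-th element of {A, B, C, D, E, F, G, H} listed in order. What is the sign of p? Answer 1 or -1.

In disjoint-cycle form the cycle lengths are 6, 1, 1.
A cycle of length ℓ contributes ℓ−1 transpositions, so p is a product of 5 transpositions — odd.

-1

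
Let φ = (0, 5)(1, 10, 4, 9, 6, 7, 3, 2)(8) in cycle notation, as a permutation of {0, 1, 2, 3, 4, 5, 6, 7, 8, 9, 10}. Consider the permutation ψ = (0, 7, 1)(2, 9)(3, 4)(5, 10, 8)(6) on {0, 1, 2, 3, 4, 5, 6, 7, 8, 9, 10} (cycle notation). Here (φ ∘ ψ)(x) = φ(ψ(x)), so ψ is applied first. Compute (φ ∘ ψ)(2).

First apply ψ: ψ(2) = 9, then φ(9) = 6. Thus (φ ∘ ψ)(2) = 6.

6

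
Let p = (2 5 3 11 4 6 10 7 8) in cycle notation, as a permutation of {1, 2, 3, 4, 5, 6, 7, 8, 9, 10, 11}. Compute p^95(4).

2

4 lies in the 9-cycle (2 5 3 11 4 6 10 7 8).
On a 9-cycle, p^9 is the identity, so p^95 = p^5 there (95 ≡ 5 mod 9).
Stepping 5 places around the cycle: 4 → 6 → 10 → 7 → 8 → 2.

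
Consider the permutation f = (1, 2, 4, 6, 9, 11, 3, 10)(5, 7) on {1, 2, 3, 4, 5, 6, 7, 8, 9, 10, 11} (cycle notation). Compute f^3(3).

2

3 lies in the 8-cycle (1, 2, 4, 6, 9, 11, 3, 10).
Stepping 3 places around the cycle: 3 → 10 → 1 → 2.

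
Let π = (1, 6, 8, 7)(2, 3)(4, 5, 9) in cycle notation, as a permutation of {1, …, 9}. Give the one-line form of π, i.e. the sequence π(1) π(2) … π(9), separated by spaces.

Image by image: 1↦6, 2↦3, 3↦2, 4↦5, 5↦9, 6↦8, 7↦1, 8↦7, 9↦4.
Listing these in domain order gives 6 3 2 5 9 8 1 7 4.

6 3 2 5 9 8 1 7 4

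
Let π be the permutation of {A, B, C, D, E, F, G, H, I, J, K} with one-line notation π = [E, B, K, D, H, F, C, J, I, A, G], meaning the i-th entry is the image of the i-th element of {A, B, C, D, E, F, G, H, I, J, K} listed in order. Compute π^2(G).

Tracing G → C → … returns to G after 3 steps, so G lies in a 3-cycle (C, K, G).
Advancing 2 steps from G: G → C → K.

K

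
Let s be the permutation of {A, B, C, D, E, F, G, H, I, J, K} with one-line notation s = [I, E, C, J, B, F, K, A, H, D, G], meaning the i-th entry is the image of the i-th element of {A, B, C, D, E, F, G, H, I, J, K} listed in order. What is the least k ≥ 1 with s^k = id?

Writing s as disjoint cycles, the cycle lengths are 3, 2, 2, 2, 1, 1.
The order is lcm(3, 2, 2, 2) = 6.

6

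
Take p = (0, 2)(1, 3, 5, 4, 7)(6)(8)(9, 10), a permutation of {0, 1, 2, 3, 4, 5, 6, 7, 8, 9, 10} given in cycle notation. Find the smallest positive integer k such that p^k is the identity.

10

The cycle type of p is (5, 2, 2, 1, 1).
The order of p is the least common multiple of its cycle lengths: lcm(5, 2, 2) = 10.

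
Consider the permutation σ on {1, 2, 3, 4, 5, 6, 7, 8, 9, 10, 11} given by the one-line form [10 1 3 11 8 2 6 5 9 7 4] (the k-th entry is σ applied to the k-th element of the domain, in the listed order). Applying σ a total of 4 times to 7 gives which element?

10

Tracing 7 → 6 → … returns to 7 after 5 steps, so 7 lies in a 5-cycle (1 10 7 6 2).
Stepping 4 places around the cycle: 7 → 6 → 2 → 1 → 10.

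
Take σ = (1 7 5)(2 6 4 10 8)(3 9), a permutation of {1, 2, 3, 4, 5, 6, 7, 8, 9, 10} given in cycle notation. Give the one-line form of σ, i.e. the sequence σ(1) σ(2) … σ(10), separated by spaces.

Image by image: 1→7, 2→6, 3→9, 4→10, 5→1, 6→4, 7→5, 8→2, 9→3, 10→8.
So the one-line form is 7 6 9 10 1 4 5 2 3 8.

7 6 9 10 1 4 5 2 3 8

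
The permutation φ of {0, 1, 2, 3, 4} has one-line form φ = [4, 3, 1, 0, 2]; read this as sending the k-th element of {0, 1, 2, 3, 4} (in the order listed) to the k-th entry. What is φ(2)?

2 is element number 3 of the domain, and entry number 3 of the one-line form is 1, so φ(2) = 1.

1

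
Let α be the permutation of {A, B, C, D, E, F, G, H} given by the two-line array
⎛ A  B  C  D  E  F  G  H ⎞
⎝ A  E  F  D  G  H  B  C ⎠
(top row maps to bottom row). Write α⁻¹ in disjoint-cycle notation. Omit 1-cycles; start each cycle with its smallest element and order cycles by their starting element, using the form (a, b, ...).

(B, G, E)(C, H, F)

The cycle decomposition of α is (B, E, G)(C, F, H).
The inverse reverses every cycle; in canonical form, α⁻¹ = (B, G, E)(C, H, F).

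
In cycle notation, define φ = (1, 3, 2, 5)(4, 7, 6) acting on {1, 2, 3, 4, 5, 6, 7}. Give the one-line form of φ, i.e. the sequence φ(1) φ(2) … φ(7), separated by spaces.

3 5 2 7 1 4 6

Image by image: 1→3, 2→5, 3→2, 4→7, 5→1, 6→4, 7→6.
Listing these in domain order gives 3 5 2 7 1 4 6.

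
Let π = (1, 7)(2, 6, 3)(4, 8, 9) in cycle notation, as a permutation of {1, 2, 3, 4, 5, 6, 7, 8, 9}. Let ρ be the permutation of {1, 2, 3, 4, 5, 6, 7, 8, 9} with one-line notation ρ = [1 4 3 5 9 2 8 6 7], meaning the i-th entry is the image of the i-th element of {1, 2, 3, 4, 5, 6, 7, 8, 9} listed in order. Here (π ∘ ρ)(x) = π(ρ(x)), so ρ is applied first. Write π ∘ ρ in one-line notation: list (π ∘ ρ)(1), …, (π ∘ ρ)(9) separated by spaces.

7 8 2 5 4 6 9 3 1

For each element, apply ρ then π: 1 → 1 → 7; 2 → 4 → 8; 3 → 3 → 2; 4 → 5 → 5; 5 → 9 → 4; 6 → 2 → 6; 7 → 8 → 9; 8 → 6 → 3; 9 → 7 → 1.
Collecting the images, π ∘ ρ = [7 8 2 5 4 6 9 3 1].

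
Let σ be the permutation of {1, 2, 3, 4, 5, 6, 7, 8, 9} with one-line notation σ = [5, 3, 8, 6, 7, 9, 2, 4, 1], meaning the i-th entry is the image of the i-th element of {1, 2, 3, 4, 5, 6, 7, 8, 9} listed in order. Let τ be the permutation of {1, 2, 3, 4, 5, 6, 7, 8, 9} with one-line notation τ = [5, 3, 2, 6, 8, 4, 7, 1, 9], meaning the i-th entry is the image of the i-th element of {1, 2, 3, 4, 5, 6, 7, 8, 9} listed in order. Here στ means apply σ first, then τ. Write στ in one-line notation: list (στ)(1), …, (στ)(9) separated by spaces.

8 2 1 4 7 9 3 6 5

Chase each element through σ then τ: 1 → 5 → 8; 2 → 3 → 2; 3 → 8 → 1; 4 → 6 → 4; 5 → 7 → 7; 6 → 9 → 9; 7 → 2 → 3; 8 → 4 → 6; 9 → 1 → 5.
Collecting the images, στ = [8 2 1 4 7 9 3 6 5].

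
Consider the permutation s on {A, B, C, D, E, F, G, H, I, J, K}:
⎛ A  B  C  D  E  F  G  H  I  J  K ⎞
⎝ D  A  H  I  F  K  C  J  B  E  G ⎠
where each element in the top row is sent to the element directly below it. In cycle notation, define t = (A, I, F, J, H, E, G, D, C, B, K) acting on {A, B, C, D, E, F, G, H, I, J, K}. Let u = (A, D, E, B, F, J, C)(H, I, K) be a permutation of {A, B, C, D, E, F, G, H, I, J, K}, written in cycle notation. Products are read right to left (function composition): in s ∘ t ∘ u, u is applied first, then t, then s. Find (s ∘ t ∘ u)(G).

I

Chase G: u(G) = G; t(G) = D; s(D) = I. Hence (s ∘ t ∘ u)(G) = I.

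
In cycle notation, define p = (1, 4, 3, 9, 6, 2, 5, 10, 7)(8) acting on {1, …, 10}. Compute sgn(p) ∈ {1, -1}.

The cycle lengths are 9, 1.
A cycle is odd iff its length is even; p has 0 even-length cycles, so sgn(p) = (−1)^0 and p is even.

1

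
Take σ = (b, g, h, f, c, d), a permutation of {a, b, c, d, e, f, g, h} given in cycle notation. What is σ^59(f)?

f lies in the 6-cycle (b, g, h, f, c, d).
On a 6-cycle, σ^6 is the identity, so σ^59 = σ^5 there (59 ≡ 5 mod 6).
Stepping 5 places around the cycle: f → c → d → b → g → h.

h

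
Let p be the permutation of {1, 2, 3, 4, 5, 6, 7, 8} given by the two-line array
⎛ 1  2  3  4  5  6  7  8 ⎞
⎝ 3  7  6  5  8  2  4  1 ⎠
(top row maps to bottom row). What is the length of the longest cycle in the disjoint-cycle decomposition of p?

8

Decomposing into disjoint cycles gives (1, 3, 6, 2, 7, 4, 5, 8); the longest has length 8.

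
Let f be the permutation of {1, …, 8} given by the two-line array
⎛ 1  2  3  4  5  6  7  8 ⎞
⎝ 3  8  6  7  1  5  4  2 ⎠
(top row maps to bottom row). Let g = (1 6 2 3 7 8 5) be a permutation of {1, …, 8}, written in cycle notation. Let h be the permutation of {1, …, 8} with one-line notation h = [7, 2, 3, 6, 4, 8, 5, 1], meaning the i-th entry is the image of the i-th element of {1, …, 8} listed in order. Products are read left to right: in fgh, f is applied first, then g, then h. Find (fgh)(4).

1

Apply the permutations in order: f(4) = 7, then g(7) = 8, then h(8) = 1. So (fgh)(4) = 1.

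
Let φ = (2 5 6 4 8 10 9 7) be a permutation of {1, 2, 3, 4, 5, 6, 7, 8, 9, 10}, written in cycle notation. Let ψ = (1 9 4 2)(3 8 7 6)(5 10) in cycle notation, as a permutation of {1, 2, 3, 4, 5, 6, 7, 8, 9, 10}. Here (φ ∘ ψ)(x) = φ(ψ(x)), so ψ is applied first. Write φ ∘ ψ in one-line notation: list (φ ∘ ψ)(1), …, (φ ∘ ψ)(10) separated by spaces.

For each element, apply ψ then φ: 1 → 9 → 7; 2 → 1 → 1; 3 → 8 → 10; 4 → 2 → 5; 5 → 10 → 9; 6 → 3 → 3; 7 → 6 → 4; 8 → 7 → 2; 9 → 4 → 8; 10 → 5 → 6.
Collecting the images, φ ∘ ψ = [7 1 10 5 9 3 4 2 8 6].

7 1 10 5 9 3 4 2 8 6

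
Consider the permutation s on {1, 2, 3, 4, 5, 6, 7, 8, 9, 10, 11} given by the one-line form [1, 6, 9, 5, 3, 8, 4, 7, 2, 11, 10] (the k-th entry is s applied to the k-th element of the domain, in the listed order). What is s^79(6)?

2

Tracing 6 → 8 → … returns to 6 after 8 steps, so 6 lies in an 8-cycle (2, 6, 8, 7, 4, 5, 3, 9).
On an 8-cycle, s^8 is the identity, so s^79 = s^7 there (79 ≡ 7 mod 8).
Stepping 7 places around the cycle: 6 → 8 → 7 → 4 → 5 → 3 → 9 → 2.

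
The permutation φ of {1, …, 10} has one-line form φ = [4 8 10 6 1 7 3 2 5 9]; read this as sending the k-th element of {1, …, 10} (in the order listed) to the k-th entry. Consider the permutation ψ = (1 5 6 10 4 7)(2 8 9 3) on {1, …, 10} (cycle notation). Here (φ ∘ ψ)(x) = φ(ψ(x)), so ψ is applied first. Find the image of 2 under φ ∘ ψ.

First apply ψ: ψ(2) = 8, then φ(8) = 2. Thus (φ ∘ ψ)(2) = 2.

2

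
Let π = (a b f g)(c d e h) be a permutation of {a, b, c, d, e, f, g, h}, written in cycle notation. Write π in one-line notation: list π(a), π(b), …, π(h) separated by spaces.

Image by image: a→b, b→f, c→d, d→e, e→h, f→g, g→a, h→c.
Listing these in domain order gives b f d e h g a c.

b f d e h g a c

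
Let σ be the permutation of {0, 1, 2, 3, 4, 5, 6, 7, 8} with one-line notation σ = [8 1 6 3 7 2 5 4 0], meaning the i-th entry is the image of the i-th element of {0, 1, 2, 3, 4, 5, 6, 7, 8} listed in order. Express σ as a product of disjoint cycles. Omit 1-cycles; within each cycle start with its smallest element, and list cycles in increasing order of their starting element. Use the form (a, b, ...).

(0, 8)(2, 6, 5)(4, 7)

From 0: 0 → 8 → 0, closing the cycle (0, 8).
Repeating from the next unused element and collecting all non-trivial cycles gives (0, 8)(2, 6, 5)(4, 7).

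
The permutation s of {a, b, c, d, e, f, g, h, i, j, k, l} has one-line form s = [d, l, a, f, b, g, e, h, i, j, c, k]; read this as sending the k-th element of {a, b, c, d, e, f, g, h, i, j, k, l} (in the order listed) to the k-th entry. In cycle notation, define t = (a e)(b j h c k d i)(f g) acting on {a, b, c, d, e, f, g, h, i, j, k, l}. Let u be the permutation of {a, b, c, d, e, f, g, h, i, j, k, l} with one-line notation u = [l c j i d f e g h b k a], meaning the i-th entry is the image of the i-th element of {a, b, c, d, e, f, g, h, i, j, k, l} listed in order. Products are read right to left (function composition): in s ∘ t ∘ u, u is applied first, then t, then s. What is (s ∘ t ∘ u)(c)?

Apply the permutations in order: u(c) = j, then t(j) = h, then s(h) = h. So (s ∘ t ∘ u)(c) = h.

h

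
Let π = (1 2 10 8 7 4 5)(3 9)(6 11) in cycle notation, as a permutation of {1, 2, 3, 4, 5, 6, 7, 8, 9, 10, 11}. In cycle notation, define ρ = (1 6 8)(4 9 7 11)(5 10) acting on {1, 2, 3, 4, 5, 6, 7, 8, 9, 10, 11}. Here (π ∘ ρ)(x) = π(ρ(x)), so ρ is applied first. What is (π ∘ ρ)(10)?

First apply ρ: ρ(10) = 5, then π(5) = 1. Thus (π ∘ ρ)(10) = 1.

1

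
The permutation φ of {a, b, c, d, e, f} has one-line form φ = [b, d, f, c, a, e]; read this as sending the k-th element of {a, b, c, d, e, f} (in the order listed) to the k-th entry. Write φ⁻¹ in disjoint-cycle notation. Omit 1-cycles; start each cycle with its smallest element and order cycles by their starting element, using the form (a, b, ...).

First write φ in disjoint cycles: (a, b, d, c, f, e).
The inverse reverses every cycle; in canonical form, φ⁻¹ = (a, e, f, c, d, b).

(a, e, f, c, d, b)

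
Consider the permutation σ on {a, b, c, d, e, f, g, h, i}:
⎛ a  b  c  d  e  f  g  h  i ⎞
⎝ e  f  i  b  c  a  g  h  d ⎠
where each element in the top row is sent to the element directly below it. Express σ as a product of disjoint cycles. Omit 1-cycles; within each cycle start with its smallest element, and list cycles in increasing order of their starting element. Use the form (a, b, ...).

(a, e, c, i, d, b, f)

From a: a → e → c → i → d → b → f → a, closing the cycle (a, e, c, i, d, b, f).
Continuing from each remaining unvisited element yields (a, e, c, i, d, b, f).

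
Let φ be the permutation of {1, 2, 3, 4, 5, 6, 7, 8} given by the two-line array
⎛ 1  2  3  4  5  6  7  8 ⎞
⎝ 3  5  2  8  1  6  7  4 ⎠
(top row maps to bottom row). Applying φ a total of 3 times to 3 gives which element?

1

Tracing 3 → 2 → … returns to 3 after 4 steps, so 3 lies in a 4-cycle (1, 3, 2, 5).
Stepping 3 places around the cycle: 3 → 2 → 5 → 1.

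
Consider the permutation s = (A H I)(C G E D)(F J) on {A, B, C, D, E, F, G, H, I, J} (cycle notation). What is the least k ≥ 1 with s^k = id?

The disjoint cycles have lengths 4, 3, 2, 1.
The order of s is the least common multiple of its cycle lengths: lcm(4, 3, 2) = 12.

12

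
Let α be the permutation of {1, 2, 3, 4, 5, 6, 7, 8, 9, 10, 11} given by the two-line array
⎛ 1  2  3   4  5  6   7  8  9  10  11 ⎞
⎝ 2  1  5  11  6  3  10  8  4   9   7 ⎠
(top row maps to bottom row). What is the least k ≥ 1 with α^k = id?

The disjoint-cycle form of α has cycle lengths 5, 3, 2, 1.
The order is lcm(5, 3, 2) = 30.

30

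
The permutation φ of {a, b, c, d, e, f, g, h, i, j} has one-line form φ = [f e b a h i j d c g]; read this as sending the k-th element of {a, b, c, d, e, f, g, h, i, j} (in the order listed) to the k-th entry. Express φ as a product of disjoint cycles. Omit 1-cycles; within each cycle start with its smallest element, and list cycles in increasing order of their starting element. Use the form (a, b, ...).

From a: a → f → i → c → b → e → h → d → a, closing the cycle (a, f, i, c, b, e, h, d).
Continuing from each remaining unvisited element yields (a, f, i, c, b, e, h, d)(g, j).

(a, f, i, c, b, e, h, d)(g, j)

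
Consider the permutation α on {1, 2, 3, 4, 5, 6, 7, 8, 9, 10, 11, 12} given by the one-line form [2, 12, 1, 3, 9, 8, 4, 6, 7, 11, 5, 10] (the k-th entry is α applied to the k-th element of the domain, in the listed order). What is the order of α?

10

Writing α as disjoint cycles, the cycle lengths are 10, 2.
The order is lcm(10, 2) = 10.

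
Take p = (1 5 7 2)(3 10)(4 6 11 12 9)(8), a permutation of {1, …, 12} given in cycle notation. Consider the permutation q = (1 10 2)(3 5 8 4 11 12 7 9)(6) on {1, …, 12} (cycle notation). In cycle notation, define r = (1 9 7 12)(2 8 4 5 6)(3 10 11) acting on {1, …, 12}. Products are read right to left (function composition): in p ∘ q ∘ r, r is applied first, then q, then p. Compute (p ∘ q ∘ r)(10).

(p ∘ q ∘ r)(10) = p(q(r(10))). r(10) = 11, then q(11) = 12, then p(12) = 9, so the result is 9.

9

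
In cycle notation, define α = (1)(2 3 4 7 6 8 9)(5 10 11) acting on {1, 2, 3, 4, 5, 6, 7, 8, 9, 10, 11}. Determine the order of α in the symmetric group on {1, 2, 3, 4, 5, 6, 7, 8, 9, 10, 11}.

21

The disjoint cycles have lengths 7, 3, 1.
Since disjoint cycles commute, ord(α) = lcm(7, 3) = 21.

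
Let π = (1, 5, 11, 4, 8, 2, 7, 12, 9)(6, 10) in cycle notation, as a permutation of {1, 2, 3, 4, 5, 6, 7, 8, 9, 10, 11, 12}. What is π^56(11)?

11 lies in the 9-cycle (1, 5, 11, 4, 8, 2, 7, 12, 9).
Powers repeat with period 9 on this cycle, and 56 mod 9 = 2, so π^56(11) = π^2(11).
Stepping 2 places around the cycle: 11 → 4 → 8.

8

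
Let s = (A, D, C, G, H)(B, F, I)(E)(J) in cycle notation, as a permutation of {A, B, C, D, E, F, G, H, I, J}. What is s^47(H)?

D

H lies in the 5-cycle (A, D, C, G, H).
On a 5-cycle, s^5 is the identity, so s^47 = s^2 there (47 ≡ 2 mod 5).
Stepping 2 places around the cycle: H → A → D.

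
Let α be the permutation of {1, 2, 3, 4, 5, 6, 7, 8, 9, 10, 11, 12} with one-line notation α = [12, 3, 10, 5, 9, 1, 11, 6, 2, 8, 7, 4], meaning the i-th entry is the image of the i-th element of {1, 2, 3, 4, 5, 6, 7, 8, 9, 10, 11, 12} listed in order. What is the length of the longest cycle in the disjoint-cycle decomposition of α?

Decomposing into disjoint cycles gives (1, 12, 4, 5, 9, 2, 3, 10, 8, 6)(7, 11); the longest has length 10.

10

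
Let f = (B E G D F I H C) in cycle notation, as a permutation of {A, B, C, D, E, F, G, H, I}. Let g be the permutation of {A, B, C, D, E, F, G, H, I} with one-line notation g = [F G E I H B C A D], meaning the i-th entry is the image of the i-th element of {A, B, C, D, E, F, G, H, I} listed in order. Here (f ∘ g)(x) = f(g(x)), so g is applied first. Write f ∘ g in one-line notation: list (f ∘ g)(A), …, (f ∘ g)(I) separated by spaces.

I D G H C E B A F

(f ∘ g)(x) = f(g(x)). Computing each image: f(g(A)) = f(F) = I, f(g(B)) = f(G) = D, f(g(C)) = f(E) = G, f(g(D)) = f(I) = H, f(g(E)) = f(H) = C, f(g(F)) = f(B) = E, f(g(G)) = f(C) = B, f(g(H)) = f(A) = A, f(g(I)) = f(D) = F.
Hence f ∘ g = [I D G H C E B A F].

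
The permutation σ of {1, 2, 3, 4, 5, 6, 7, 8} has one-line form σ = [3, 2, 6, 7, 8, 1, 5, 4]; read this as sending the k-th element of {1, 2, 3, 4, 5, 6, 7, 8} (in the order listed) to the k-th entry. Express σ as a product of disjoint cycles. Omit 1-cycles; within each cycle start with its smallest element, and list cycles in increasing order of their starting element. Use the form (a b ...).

Iterating σ from 1 gives 1 → 3 → 6 → 1; that is the 3-cycle (1 3 6).
Continuing from each remaining unvisited element yields (1 3 6)(4 7 5 8).

(1 3 6)(4 7 5 8)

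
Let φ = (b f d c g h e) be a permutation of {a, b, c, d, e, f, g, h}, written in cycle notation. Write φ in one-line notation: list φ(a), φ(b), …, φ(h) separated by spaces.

a f g c b d h e

Image by image: a→a, b→f, c→g, d→c, e→b, f→d, g→h, h→e.
Listing these in domain order gives a f g c b d h e.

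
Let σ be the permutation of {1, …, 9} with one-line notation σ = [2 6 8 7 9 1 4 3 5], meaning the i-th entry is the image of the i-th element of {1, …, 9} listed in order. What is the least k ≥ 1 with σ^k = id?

The disjoint-cycle form of σ has cycle lengths 3, 2, 2, 2.
Since disjoint cycles commute, ord(σ) = lcm(3, 2, 2, 2) = 6.

6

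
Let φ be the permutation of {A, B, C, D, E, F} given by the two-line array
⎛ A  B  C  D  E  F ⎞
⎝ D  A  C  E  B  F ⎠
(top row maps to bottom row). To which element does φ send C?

C

The entry below C in the array is C, so φ(C) = C.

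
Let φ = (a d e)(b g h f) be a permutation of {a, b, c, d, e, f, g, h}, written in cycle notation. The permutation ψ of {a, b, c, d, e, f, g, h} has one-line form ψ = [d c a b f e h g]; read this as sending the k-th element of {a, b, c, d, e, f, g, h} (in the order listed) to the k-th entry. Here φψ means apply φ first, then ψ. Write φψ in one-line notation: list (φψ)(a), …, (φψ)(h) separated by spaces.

(φψ)(x) = ψ(φ(x)). Computing each image: ψ(φ(a)) = ψ(d) = b, ψ(φ(b)) = ψ(g) = h, ψ(φ(c)) = ψ(c) = a, ψ(φ(d)) = ψ(e) = f, ψ(φ(e)) = ψ(a) = d, ψ(φ(f)) = ψ(b) = c, ψ(φ(g)) = ψ(h) = g, ψ(φ(h)) = ψ(f) = e.
Hence φψ = [b h a f d c g e].

b h a f d c g e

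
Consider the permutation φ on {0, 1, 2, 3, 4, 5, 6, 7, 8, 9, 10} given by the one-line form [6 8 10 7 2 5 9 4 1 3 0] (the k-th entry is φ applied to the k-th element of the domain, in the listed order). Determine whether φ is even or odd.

even

In disjoint-cycle form the cycle lengths are 8, 2, 1.
A cycle of length ℓ contributes ℓ−1 transpositions, so φ is a product of 7 + 1 = 8 transpositions — even.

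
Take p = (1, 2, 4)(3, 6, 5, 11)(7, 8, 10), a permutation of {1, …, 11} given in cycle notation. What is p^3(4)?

4 lies in the 3-cycle (1, 2, 4).
Since the cycle has length 3, p^3 acts on it the same as p^0 (3 mod 3 = 0).
So p^3(4) = 4.

4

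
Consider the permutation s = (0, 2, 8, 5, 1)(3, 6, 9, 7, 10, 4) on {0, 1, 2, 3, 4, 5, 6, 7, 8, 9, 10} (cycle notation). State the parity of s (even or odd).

odd

The cycle lengths are 6, 5.
A cycle is odd iff its length is even; s has 1 even-length cycle, so sgn(s) = (−1)^1 and s is odd.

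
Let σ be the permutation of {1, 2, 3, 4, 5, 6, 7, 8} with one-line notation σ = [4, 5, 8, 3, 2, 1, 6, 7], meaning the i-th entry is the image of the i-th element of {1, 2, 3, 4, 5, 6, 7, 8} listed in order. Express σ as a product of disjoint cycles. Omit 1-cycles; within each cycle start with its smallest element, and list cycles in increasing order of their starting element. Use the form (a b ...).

(1 4 3 8 7 6)(2 5)

Start at 1 and follow images: 1 → 4 → 3 → 8 → 7 → 6 → 1, giving the cycle (1 4 3 8 7 6).
Repeating from the next unused element and collecting all non-trivial cycles gives (1 4 3 8 7 6)(2 5).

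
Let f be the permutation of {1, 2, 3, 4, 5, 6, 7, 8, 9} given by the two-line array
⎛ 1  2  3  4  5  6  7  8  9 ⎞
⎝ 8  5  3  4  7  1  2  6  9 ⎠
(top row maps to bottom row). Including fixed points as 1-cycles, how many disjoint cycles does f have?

The cycle decomposition is (1, 8, 6)(2, 5, 7)(3)(4)(9), which has 5 cycles (counting 1-cycles).

5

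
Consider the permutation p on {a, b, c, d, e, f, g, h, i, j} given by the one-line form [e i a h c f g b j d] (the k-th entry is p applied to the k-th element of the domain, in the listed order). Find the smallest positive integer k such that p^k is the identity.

15

The disjoint-cycle form of p has cycle lengths 5, 3, 1, 1.
The order of p is the least common multiple of its cycle lengths: lcm(5, 3) = 15.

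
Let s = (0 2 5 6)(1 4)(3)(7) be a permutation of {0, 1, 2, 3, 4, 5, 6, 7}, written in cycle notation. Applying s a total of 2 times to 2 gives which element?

6

2 lies in the 4-cycle (0 2 5 6).
Stepping 2 places around the cycle: 2 → 5 → 6.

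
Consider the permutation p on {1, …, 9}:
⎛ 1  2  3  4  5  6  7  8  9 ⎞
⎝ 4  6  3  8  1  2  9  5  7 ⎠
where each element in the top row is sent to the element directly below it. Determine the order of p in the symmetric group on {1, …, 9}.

4

Decomposing into disjoint cycles gives cycle lengths 4, 2, 2, 1.
The order is lcm(4, 2, 2) = 4.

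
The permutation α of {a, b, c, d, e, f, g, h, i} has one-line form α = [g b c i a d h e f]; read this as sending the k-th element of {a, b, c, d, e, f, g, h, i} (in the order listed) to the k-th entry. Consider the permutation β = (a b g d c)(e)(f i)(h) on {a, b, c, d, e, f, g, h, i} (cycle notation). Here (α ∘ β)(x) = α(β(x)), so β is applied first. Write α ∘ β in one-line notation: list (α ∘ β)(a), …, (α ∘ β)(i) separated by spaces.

Chase each element through β then α: a → b → b; b → g → h; c → a → g; d → c → c; e → e → a; f → i → f; g → d → i; h → h → e; i → f → d.
So α ∘ β in one-line form is b h g c a f i e d.

b h g c a f i e d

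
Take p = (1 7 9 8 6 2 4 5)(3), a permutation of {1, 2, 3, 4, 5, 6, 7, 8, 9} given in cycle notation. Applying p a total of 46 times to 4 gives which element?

6

4 lies in the 8-cycle (1 7 9 8 6 2 4 5).
Since the cycle has length 8, p^46 acts on it the same as p^6 (46 mod 8 = 6).
Stepping 6 places around the cycle: 4 → 5 → 1 → 7 → 9 → 8 → 6.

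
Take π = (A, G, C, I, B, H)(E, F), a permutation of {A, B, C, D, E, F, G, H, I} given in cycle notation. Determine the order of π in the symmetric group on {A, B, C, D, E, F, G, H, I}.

The disjoint cycles have lengths 6, 2, 1.
Since disjoint cycles commute, ord(π) = lcm(6, 2) = 6.

6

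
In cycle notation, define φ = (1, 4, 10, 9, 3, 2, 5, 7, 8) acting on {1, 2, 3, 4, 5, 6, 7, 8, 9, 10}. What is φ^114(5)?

9

5 lies in the 9-cycle (1, 4, 10, 9, 3, 2, 5, 7, 8).
Powers repeat with period 9 on this cycle, and 114 mod 9 = 6, so φ^114(5) = φ^6(5).
Advancing 6 steps from 5: 5 → 7 → 8 → 1 → 4 → 10 → 9.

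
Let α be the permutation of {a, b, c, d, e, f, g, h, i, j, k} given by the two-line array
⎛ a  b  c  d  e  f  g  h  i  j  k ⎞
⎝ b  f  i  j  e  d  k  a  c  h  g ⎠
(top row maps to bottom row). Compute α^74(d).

h

Tracing d → j → … returns to d after 6 steps, so d lies in a 6-cycle (a, b, f, d, j, h).
Powers repeat with period 6 on this cycle, and 74 mod 6 = 2, so α^74(d) = α^2(d).
Stepping 2 places around the cycle: d → j → h.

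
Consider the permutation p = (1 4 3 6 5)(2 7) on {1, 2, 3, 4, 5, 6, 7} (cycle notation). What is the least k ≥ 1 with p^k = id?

The disjoint cycles have lengths 5, 2.
Since disjoint cycles commute, ord(p) = lcm(5, 2) = 10.

10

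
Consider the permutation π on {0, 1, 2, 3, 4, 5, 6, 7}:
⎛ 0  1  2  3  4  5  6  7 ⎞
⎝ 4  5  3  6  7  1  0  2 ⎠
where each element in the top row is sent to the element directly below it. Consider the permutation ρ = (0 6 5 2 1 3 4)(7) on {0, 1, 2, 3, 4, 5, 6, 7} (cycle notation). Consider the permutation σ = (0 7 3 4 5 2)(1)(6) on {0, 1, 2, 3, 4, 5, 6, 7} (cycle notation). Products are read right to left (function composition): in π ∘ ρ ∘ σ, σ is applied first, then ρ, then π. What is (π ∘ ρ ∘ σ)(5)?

(π ∘ ρ ∘ σ)(5) = π(ρ(σ(5))). σ(5) = 2, then ρ(2) = 1, then π(1) = 5, so the result is 5.

5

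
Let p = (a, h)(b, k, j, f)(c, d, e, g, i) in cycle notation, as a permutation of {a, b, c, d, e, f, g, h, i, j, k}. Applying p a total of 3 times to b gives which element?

f

b lies in the 4-cycle (b, k, j, f).
Advancing 3 steps from b: b → k → j → f.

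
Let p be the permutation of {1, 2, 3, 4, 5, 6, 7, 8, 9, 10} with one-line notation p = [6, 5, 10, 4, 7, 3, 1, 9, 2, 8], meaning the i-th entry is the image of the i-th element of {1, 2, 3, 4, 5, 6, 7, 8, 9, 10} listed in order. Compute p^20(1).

Tracing 1 → 6 → … returns to 1 after 9 steps, so 1 lies in a 9-cycle (1 6 3 10 8 9 2 5 7).
Since the cycle has length 9, p^20 acts on it the same as p^2 (20 mod 9 = 2).
Advancing 2 steps from 1: 1 → 6 → 3.

3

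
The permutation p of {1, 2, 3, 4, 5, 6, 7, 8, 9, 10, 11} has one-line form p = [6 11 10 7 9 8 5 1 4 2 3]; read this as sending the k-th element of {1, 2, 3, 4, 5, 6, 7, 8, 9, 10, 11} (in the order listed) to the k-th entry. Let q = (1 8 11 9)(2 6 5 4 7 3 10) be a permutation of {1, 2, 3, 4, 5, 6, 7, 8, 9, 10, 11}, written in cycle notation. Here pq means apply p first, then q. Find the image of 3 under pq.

First apply p: p(3) = 10, then q(10) = 2. Thus (pq)(3) = 2.

2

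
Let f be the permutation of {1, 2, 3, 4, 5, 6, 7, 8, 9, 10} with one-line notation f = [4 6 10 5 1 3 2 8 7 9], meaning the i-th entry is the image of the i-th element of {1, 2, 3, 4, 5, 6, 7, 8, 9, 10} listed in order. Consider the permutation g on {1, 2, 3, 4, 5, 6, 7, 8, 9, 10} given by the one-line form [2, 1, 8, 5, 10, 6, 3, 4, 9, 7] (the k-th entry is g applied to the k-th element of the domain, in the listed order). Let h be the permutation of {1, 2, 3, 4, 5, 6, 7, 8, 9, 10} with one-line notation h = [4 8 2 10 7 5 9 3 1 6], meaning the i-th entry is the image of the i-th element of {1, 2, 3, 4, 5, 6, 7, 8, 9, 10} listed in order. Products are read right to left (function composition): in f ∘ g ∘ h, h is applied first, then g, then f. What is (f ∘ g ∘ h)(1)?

1

Apply the permutations in order: h(1) = 4, then g(4) = 5, then f(5) = 1. So (f ∘ g ∘ h)(1) = 1.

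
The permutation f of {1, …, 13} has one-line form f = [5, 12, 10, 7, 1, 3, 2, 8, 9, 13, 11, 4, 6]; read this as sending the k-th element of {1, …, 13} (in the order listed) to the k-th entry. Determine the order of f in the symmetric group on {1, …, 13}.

Writing f as disjoint cycles, the cycle lengths are 4, 4, 2, 1, 1, 1.
Since disjoint cycles commute, ord(f) = lcm(4, 4, 2) = 4.

4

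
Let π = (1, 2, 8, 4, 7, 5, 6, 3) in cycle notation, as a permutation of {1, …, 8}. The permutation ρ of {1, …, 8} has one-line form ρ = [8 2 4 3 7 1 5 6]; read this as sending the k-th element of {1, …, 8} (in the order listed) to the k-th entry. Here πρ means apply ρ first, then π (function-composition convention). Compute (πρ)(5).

(πρ)(5) = π(ρ(5)). ρ(5) = 7, then π(7) = 5. So (πρ)(5) = 5.

5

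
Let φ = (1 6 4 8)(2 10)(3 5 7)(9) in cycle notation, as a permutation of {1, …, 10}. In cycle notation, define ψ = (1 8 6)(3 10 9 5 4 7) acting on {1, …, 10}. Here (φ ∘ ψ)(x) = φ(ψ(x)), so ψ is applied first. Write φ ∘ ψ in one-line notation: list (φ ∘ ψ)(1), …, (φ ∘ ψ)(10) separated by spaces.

1 10 2 3 8 6 5 4 7 9

(φ ∘ ψ)(x) = φ(ψ(x)). Computing each image: φ(ψ(1)) = φ(8) = 1, φ(ψ(2)) = φ(2) = 10, φ(ψ(3)) = φ(10) = 2, φ(ψ(4)) = φ(7) = 3, φ(ψ(5)) = φ(4) = 8, φ(ψ(6)) = φ(1) = 6, φ(ψ(7)) = φ(3) = 5, φ(ψ(8)) = φ(6) = 4, φ(ψ(9)) = φ(5) = 7, φ(ψ(10)) = φ(9) = 9.
Hence φ ∘ ψ = [1 10 2 3 8 6 5 4 7 9].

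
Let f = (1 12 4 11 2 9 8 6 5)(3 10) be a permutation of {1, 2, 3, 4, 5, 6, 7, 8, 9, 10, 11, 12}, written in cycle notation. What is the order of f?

The cycle type of f is (9, 2, 1).
The order of f is the least common multiple of its cycle lengths: lcm(9, 2) = 18.

18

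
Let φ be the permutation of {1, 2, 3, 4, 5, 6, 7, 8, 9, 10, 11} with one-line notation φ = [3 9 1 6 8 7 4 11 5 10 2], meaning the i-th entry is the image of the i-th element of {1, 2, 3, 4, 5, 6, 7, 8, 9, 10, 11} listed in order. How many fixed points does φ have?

1

The fixed points (elements with φ(x) = x) are {10}, so there is 1.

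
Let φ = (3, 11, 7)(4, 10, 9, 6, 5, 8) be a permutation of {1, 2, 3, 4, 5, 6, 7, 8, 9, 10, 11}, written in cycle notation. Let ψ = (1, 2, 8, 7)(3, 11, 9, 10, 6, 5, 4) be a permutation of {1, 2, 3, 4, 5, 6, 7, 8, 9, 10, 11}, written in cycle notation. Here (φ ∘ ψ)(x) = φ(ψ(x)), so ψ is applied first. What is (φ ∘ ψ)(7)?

(φ ∘ ψ)(7) = φ(ψ(7)). ψ(7) = 1, then φ(1) = 1. So (φ ∘ ψ)(7) = 1.

1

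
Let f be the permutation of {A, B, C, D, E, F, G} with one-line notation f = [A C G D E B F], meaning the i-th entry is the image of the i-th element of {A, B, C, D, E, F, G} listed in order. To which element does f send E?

E

E is element number 5 of the domain, and entry number 5 of the one-line form is E, so f(E) = E.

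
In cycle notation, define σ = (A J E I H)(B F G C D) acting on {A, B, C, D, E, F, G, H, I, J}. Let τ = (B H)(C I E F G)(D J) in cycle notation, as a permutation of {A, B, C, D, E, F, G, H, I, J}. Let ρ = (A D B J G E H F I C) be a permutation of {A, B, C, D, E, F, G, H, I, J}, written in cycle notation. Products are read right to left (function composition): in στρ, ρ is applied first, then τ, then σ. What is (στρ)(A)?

Apply the permutations in order: ρ(A) = D, then τ(D) = J, then σ(J) = E. So (στρ)(A) = E.

E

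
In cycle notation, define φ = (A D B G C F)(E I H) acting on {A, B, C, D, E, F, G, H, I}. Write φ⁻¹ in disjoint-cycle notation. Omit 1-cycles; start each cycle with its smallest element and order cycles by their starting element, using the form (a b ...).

If φ sends a → b within a cycle, φ⁻¹ sends b → a; equivalently, reverse each cycle.
Reversing each cycle of φ and rotating so the smallest element leads gives (A F C G B D)(E H I).

(A F C G B D)(E H I)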